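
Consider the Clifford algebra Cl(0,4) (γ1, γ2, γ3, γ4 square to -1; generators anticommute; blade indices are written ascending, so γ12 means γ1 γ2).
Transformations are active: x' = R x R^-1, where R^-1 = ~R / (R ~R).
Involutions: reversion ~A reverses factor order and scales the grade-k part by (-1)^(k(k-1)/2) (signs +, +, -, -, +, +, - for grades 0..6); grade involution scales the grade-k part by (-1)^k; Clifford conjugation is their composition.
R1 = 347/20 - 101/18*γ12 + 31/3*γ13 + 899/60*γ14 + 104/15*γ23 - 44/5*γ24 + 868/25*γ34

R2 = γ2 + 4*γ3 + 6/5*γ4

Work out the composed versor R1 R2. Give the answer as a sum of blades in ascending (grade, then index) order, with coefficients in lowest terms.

Distribute over the terms of R2 (each basis-blade product reordered to ascending indices, repeated generators contracted through their squares):
R1 (γ2) = 101/18*γ1 + 347/20*γ2 + 104/15*γ3 - 44/5*γ4 - 31/3*γ123 - 899/60*γ124 + 868/25*γ234
R1 (4*γ3) = -124/3*γ1 - 416/15*γ2 + 347/5*γ3 + 3472/25*γ4 - 202/9*γ123 - 899/15*γ134 + 176/5*γ234
R1 (6/5*γ4) = -899/50*γ1 + 264/25*γ2 - 5208/125*γ3 + 1041/50*γ4 - 101/15*γ124 + 62/5*γ134 + 208/25*γ234
Summing the partial products and collecting blades:
Answer: -12083/225*γ1 + 53/300*γ2 + 13001/375*γ3 + 1509/10*γ4 - 295/9*γ123 - 1303/60*γ124 - 713/15*γ134 + 1956/25*γ234


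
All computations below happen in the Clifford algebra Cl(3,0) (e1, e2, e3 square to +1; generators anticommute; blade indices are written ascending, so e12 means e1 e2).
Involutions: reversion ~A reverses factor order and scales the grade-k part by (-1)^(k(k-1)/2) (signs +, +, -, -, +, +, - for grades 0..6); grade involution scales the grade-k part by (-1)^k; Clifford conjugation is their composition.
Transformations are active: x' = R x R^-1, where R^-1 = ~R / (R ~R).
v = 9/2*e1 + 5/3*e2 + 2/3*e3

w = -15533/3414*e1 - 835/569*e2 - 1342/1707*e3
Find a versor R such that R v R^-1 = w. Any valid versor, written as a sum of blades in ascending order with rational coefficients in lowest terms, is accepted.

A norm check does it: q(v) = q(w) = 845/36, hence R = v + w = -85/1707*e1 + 340/1707*e2 - 68/569*e3 realises the map — parallel part kept, (v - w)/2 negated, v carried to w.
Answer: -85/1707*e1 + 340/1707*e2 - 68/569*e3


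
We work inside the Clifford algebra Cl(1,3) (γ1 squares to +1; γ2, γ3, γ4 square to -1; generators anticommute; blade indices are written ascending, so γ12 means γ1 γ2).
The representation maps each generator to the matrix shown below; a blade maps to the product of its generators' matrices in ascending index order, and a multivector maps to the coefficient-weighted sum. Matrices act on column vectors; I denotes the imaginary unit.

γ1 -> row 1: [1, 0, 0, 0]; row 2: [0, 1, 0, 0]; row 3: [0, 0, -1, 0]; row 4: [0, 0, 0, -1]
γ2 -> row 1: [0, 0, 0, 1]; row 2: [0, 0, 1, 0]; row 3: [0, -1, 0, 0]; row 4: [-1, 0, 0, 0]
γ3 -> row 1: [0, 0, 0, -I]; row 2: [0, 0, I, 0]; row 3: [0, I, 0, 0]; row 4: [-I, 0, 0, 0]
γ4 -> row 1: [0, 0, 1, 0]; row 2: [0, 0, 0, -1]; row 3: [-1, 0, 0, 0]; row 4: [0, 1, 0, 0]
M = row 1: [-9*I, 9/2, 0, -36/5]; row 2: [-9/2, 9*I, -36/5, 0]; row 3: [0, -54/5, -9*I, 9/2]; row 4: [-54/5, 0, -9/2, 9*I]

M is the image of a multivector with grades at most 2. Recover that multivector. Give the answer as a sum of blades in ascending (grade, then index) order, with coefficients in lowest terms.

Method: the blade images are trace-orthogonal — tr(rho(e_A) rho(e_B)^-1) = 4 if A = B and 0 otherwise — and rho(e_A)^-1 = (e_A)^2 * rho(e_A) with (e_A)^2 = +1 or -1, so the coefficient of e_A in the preimage is (e_A)^2 * tr(M rho(e_A))/4.
Nonzero projections over blades of grade <= 2: γ2: (γ2)^2 = -1, tr(M rho(γ2)) = -36/5, coefficient 9/5; γ12: (γ12)^2 = +1, tr(M rho(γ12)) = -36, coefficient -9; γ23: (γ23)^2 = -1, tr(M rho(γ23)) = -36, coefficient 9; γ24: (γ24)^2 = -1, tr(M rho(γ24)) = -18, coefficient 9/2. Every other blade of grade <= 2 projects to 0.
Answer: 9/5*γ2 - 9*γ12 + 9*γ23 + 9/2*γ24


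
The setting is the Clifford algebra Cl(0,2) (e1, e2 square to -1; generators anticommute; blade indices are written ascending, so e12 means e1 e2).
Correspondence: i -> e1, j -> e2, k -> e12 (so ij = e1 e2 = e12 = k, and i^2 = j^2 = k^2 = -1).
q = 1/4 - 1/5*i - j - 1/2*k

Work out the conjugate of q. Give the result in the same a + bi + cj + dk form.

In blades: q = 1/4 - 1/5*e1 - e2 - 1/2*e12.
Conjugation here is Clifford conjugation: the scalar is fixed and the grade-1 and grade-2 blades all flip sign, giving 1/4 + 1/5*e1 + e2 + 1/2*e12; translating back:
Answer: 1/4 + 1/5*i + j + 1/2*k


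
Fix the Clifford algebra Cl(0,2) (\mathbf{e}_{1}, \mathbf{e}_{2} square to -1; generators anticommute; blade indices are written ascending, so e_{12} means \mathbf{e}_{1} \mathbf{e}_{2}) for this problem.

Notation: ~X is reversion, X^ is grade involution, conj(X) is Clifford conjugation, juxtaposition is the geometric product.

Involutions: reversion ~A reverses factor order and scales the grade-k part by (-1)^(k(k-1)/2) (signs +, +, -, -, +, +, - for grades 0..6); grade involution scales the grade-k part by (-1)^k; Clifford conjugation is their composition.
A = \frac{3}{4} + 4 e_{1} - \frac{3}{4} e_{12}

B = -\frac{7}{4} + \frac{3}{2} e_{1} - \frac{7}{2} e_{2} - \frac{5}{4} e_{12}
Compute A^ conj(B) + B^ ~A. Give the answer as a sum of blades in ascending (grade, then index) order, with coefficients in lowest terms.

first term: -\frac{51}{8} + \frac{17}{2} e_{1} + \frac{35}{4} e_{2} - \frac{47}{4} e_{12}
second term: \frac{45}{8} - \frac{11}{2} e_{1} - \frac{5}{4} e_{2} - \frac{65}{4} e_{12}
Answer: -\frac{3}{4} + 3 e_{1} + \frac{15}{2} e_{2} - 28 e_{12}


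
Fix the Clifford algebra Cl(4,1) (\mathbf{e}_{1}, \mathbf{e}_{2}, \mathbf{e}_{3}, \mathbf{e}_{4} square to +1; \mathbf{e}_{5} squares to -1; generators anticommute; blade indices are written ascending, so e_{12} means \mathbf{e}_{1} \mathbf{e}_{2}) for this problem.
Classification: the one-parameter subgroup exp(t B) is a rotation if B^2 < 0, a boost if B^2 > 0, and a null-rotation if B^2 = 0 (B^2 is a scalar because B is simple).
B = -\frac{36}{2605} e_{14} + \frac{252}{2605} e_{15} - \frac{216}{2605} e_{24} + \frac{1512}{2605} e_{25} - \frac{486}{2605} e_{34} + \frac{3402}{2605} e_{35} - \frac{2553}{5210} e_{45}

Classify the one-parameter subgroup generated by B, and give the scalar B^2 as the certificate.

B^2 term by term: the squares give (-\frac{36}{2605})^2*(e_{14})^2 + (\frac{252}{2605})^2*(e_{15})^2 + (-\frac{216}{2605})^2*(e_{24})^2 + (\frac{1512}{2605})^2*(e_{25})^2 + (-\frac{486}{2605})^2*(e_{34})^2 + (\frac{3402}{2605})^2*(e_{35})^2 + (-\frac{2553}{5210})^2*(e_{45})^2 = \frac{1296}{6786025}*(-1) + \frac{63504}{6786025}*(+1) + \frac{46656}{6786025}*(-1) + \frac{2286144}{6786025}*(+1) + \frac{236196}{6786025}*(-1) + \frac{11573604}{6786025}*(+1) + \frac{6517809}{27144100}*(+1) = \frac{9}{4} (each basis 2-blade squares to minus the product of its generators' squares); cross terms between blades sharing an index anticommute and cancel; the commuting (index-disjoint) pairs give grade-4 terms 2*c*c'*(blade product), which cancel blade by blade — e_{1245}: \frac{108864}{6786025} - \frac{108864}{6786025} = 0; e_{1345}: \frac{244944}{6786025} - \frac{244944}{6786025} = 0; e_{2345}: \frac{1469664}{6786025} - \frac{1469664}{6786025} = 0 — confirming B is simple. So B^2 = \frac{9}{4}.
Answer: boost, certificate B^2 = \frac{9}{4}. No conjugation can change B^2 = \frac{9}{4}; the sign gives the class.


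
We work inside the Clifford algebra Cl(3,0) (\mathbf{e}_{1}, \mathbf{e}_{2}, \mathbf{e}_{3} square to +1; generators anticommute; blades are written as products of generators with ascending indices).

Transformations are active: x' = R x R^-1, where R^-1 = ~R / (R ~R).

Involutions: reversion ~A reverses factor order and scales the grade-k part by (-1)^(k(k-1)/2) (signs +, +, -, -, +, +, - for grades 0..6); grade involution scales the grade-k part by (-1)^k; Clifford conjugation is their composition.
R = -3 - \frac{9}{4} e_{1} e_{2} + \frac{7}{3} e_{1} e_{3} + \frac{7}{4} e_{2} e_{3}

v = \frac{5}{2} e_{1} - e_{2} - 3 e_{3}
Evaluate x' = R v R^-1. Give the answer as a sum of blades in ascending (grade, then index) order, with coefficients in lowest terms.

~R = -3 + \frac{9}{4} e_{1} e_{2} - \frac{7}{3} e_{1} e_{3} - \frac{7}{4} e_{2} e_{3}, and R ~R = \frac{1625}{72}, so R^-1 = ~R / (\frac{1625}{72}).
R v = -\frac{49}{4} e_{1} + \frac{27}{8} e_{2} + \frac{59}{12} e_{3} + \frac{323}{24} e_{1} e_{2} e_{3}
Answer: \frac{4621}{1625} e_{1} - \frac{67}{25} e_{2} - \frac{3219}{3250} e_{3}


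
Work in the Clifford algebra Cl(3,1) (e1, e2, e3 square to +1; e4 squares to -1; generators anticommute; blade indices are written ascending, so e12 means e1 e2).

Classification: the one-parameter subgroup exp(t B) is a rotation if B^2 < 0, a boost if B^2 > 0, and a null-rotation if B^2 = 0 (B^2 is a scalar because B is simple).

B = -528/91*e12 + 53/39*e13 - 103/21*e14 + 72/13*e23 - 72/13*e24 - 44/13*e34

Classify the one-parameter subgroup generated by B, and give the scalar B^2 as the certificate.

B^2 term by term: the squares give (-528/91)^2*(e12)^2 + (53/39)^2*(e13)^2 + (-103/21)^2*(e14)^2 + (72/13)^2*(e23)^2 + (-72/13)^2*(e24)^2 + (-44/13)^2*(e34)^2 = 278784/8281*(-1) + 2809/1521*(-1) + 10609/441*(+1) + 5184/169*(-1) + 5184/169*(+1) + 1936/169*(+1) = 0 (each basis 2-blade squares to minus the product of its generators' squares); cross terms between blades sharing an index anticommute and cancel; the commuting (index-disjoint) pairs give grade-4 terms 2*c*c'*(blade product), which cancel blade by blade — e1234: 46464/1183 + 2544/169 - 4944/91 = 0 — confirming B is simple. So B^2 = 0.
Answer: null-rotation, certificate B^2 = 0. Why this suffices: the scalar 0 survives any versor conjugation, so its sign alone determines the class however B is presented.


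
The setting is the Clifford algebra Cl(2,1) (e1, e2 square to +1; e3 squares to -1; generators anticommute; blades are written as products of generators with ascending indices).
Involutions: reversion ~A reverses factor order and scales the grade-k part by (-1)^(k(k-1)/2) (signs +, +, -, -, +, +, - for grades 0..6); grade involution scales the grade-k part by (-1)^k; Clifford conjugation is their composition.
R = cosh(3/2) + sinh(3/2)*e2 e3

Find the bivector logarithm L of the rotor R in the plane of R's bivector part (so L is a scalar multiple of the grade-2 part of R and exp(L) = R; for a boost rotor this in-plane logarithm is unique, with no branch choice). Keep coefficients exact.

The scalar part of R is cosh(3/2), giving the rapidity magnitude (cosh is even); the bivector part supplies orientation, its quotient by sinh of the rapidity is the plane, and L = rapidity * plane — unique in that plane, since flipping both signs leaves L unchanged.
Concretely: cosh(rapidity) = cosh(3/2) gives rapidity = ±3/2, and since rapidity/sinh(rapidity) is even the sign is immaterial: L = (rapidity/sinh(rapidity)) * <R>_2 = (3/(2*sinh(3/2))) * <R>_2.
Answer: 3/2*e2 e3


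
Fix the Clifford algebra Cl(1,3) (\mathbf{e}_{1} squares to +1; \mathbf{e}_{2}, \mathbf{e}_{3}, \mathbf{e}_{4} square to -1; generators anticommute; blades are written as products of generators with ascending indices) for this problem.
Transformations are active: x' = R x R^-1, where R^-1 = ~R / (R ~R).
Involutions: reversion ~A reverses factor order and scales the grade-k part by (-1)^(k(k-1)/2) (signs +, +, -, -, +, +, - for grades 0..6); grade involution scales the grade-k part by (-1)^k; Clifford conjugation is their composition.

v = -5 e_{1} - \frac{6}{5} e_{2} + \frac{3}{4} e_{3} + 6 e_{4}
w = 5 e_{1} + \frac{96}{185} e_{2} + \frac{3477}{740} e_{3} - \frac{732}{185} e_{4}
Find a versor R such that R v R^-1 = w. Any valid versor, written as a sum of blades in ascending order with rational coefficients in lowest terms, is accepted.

Key observation: q(v) = q(w) = -\frac{5201}{400} (sandwiches preserve the norm), so R = v + w = -\frac{126}{185} e_{2} + \frac{1008}{185} e_{3} + \frac{378}{185} e_{4} works whenever it is invertible — the component of v along it is kept and (v - w)/2 reverses, sending v to w.
Answer: -\frac{126}{185} e_{2} + \frac{1008}{185} e_{3} + \frac{378}{185} e_{4}


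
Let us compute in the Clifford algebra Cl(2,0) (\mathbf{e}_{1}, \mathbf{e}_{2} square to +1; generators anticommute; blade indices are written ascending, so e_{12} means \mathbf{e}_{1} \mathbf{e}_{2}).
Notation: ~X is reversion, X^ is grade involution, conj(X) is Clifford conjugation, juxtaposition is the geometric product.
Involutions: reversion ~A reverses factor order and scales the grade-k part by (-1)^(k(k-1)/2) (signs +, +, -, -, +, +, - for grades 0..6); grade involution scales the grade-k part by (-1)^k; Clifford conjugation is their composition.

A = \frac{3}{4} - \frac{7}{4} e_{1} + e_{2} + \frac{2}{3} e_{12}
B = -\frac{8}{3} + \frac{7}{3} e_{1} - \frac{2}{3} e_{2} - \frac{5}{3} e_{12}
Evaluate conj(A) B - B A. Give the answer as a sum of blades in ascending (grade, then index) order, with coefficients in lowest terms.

first term: \frac{59}{36} - \frac{149}{36} e_{1} + \frac{29}{36} e_{2} + \frac{61}{36} e_{12}
second term: -\frac{203}{36} + \frac{187}{36} e_{1} - \frac{163}{36} e_{2} - \frac{67}{36} e_{12}
Answer: \frac{131}{18} - \frac{28}{3} e_{1} + \frac{16}{3} e_{2} + \frac{32}{9} e_{12}


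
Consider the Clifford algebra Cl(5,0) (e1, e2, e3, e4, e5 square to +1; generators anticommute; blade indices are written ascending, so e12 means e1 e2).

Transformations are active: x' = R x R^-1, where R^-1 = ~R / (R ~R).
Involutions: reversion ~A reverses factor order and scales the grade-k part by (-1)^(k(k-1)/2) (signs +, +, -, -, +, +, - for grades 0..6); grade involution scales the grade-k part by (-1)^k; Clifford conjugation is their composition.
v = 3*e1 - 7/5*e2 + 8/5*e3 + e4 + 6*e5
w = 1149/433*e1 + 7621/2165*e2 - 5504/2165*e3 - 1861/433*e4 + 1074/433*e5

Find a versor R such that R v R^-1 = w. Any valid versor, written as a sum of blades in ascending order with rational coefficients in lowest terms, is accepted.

Sketch: the shared square 1263/25 makes R = v + w = 2448/433*e1 + 918/433*e2 - 408/433*e3 - 1428/433*e4 + 3672/433*e5 the natural versor; its sandwich fixes that direction, negates (v - w)/2, and sends v to w.
Answer: 2448/433*e1 + 918/433*e2 - 408/433*e3 - 1428/433*e4 + 3672/433*e5


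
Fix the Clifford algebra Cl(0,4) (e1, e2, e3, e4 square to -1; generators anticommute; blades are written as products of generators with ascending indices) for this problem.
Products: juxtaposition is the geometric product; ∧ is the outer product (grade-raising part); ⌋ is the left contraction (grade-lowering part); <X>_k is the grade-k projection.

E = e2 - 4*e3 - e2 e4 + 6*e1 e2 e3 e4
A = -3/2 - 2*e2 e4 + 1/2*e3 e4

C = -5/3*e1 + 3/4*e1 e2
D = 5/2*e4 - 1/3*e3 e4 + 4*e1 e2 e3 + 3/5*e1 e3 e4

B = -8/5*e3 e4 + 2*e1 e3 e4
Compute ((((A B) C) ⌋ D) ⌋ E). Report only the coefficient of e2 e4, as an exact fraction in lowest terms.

step 1: 4/5 - e1 + 16/5*e2 e3 + 12/5*e3 e4 - 4*e1 e2 e3 - 3*e1 e3 e4
step 2: -5/3 - 4/3*e1 + 3/4*e2 + 3*e3 + 3/5*e1 e2 + 12/5*e1 e3 - 20/3*e2 e3 - 5*e3 e4 - 16/3*e1 e2 e3 - 4*e1 e3 e4 + 9/4*e2 e3 e4 + 9/5*e1 e2 e3 e4
step 3: -127/5 + 89/3*e1 + 48/5*e2 - 12/5*e3 - 691/150*e4 - 12*e1 e2 + 3*e1 e3 + 9/5*e1 e4 + 16/3*e2 e3 + 61/45*e3 e4 - 20/3*e1 e2 e3 - e1 e3 e4
step 4: -96/5 - 4019/150*e2 + 508/5*e3 - 152/5*e4 - 122/15*e1 e2 - 32*e1 e4 - 54/5*e2 e3 + 217/5*e2 e4 + 72*e3 e4 - 691/25*e1 e2 e3 + 72/5*e1 e2 e4 + 288/5*e1 e3 e4 - 178*e2 e3 e4 - 762/5*e1 e2 e3 e4
Answer: 217/5


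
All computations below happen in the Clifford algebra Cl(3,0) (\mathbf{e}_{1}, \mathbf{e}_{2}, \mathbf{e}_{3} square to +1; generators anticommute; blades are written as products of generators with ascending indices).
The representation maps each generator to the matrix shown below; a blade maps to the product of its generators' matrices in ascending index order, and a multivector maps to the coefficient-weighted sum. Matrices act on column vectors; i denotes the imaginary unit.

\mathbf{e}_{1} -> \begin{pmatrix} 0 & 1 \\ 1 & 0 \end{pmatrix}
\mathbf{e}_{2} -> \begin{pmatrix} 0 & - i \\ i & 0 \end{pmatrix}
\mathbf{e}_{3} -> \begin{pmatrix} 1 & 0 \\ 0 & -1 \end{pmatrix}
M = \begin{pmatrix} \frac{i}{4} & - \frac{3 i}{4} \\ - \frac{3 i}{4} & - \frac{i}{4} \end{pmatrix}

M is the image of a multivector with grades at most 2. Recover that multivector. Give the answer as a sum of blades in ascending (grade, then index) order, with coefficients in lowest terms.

Method: 1, rho(e_{1}), rho(e_{2}), rho(e_{3}) form a trace-orthogonal basis of the 2x2 complex matrices (tr(X Y) = 2 if X = Y, else 0), so M = m0*1 + m1*rho(e_{1}) + m2*rho(e_{2}) + m3*rho(e_{3}) with m0 = tr(M)/2 = 0, m1 = tr(M rho(e_{1}))/2 = - \frac{3 i}{4}, m2 = tr(M rho(e_{2}))/2 = 0, m3 = tr(M rho(e_{3}))/2 = \frac{i}{4}.
Multiplying table entries, the bivector images are rho(e_{1} e_{2}) = i*rho(e_{3}), rho(e_{1} e_{3}) = -i*rho(e_{2}), rho(e_{2} e_{3}) = i*rho(e_{1}); with real blade coefficients the real parts of m0..m3 are the coefficients of 1, e_{1}, e_{2}, e_{3} and the imaginary parts give the bivectors (e_{2} e_{3}: Im m1, e_{1} e_{3}: -Im m2, e_{1} e_{2}: Im m3).
Answer: \frac{1}{4} e_{1} e_{2} - \frac{3}{4} e_{2} e_{3}


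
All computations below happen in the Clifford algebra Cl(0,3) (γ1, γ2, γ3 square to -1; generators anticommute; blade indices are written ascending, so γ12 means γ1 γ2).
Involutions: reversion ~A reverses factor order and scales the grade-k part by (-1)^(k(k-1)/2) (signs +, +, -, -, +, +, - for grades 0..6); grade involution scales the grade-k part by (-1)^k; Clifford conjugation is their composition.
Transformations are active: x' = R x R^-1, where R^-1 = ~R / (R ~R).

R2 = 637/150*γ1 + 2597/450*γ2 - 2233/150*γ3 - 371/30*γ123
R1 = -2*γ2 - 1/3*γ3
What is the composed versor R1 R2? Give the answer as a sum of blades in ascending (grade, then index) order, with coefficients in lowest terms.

Distribute over the terms of R1 (each basis-blade product reordered to ascending indices, repeated generators contracted through their squares):
(-2*γ2) R2 = 2597/225 + 637/75*γ12 + 371/15*γ13 + 2233/75*γ23
(-1/3*γ3) R2 = -2233/450 - 371/90*γ12 + 637/450*γ13 + 2597/1350*γ23
Summing the partial products and collecting blades:
Answer: 329/50 + 1967/450*γ12 + 11767/450*γ13 + 42791/1350*γ23


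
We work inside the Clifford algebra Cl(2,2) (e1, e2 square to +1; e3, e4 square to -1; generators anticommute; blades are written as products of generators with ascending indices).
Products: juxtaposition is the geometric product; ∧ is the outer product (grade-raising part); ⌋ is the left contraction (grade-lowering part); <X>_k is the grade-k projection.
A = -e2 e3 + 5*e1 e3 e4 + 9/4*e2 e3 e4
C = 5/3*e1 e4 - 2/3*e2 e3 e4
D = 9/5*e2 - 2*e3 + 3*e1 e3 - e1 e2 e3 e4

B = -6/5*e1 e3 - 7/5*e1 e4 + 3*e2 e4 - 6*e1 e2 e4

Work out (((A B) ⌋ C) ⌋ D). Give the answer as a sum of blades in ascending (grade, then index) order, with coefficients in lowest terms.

step 1: 1/4*e3 - 6*e4 - 6/5*e1 e2 - 27/2*e1 e3 + 30*e2 e3 + 3*e3 e4 - 363/20*e1 e2 e3 + 27/10*e1 e2 e4 - 6*e1 e3 e4 + 7/5*e1 e2 e3 e4
step 2: -10*e1 + 2*e2 - 20*e4 - 4*e2 e3 - 1/6*e2 e4
step 3: 18/5 - 30*e3 - 1/6*e1 e3 + 4*e1 e4 + 20*e1 e2 e3 + 2*e1 e3 e4 + 10*e2 e3 e4
Answer: 18/5 - 30*e3 - 1/6*e1 e3 + 4*e1 e4 + 20*e1 e2 e3 + 2*e1 e3 e4 + 10*e2 e3 e4


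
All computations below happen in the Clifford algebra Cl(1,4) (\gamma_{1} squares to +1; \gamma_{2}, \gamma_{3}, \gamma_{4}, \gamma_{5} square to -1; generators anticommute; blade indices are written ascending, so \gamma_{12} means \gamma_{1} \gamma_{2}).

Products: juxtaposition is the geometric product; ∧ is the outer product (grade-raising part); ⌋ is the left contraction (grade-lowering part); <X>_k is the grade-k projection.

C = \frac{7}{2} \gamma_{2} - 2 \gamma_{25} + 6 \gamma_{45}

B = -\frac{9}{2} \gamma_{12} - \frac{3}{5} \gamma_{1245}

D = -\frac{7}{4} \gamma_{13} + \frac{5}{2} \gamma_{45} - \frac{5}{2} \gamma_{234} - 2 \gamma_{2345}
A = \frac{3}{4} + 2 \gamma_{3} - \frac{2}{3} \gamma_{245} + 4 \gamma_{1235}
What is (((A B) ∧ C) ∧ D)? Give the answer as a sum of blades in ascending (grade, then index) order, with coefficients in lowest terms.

step 1: -\frac{2}{5} \gamma_{1} - \frac{27}{8} \gamma_{12} - \frac{12}{5} \gamma_{34} - 18 \gamma_{35} - 9 \gamma_{123} + 3 \gamma_{145} - \frac{9}{20} \gamma_{1245} - \frac{6}{5} \gamma_{12345}
step 2: -\frac{7}{5} \gamma_{12} + \frac{4}{5} \gamma_{125} - \frac{12}{5} \gamma_{145} - \frac{42}{5} \gamma_{234} - 63 \gamma_{235} - \frac{39}{4} \gamma_{1245} + \frac{24}{5} \gamma_{2345} - 54 \gamma_{12345}
step 3: -\frac{7}{2} \gamma_{1245}
Answer: -\frac{7}{2} \gamma_{1245}


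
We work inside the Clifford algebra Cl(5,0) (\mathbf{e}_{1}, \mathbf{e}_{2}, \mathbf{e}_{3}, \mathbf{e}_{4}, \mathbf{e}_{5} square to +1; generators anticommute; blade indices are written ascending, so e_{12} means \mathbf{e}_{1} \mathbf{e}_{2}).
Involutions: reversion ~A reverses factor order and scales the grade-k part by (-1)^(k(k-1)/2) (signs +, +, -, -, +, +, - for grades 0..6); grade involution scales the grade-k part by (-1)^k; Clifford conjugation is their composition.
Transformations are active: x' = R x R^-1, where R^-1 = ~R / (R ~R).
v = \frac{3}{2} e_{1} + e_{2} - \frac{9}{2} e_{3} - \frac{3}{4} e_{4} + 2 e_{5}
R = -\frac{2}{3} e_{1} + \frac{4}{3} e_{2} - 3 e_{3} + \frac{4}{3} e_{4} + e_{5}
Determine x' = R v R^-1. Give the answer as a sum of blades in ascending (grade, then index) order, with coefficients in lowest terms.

~R = -\frac{2}{3} e_{1} + \frac{4}{3} e_{2} - 3 e_{3} + \frac{4}{3} e_{4} + e_{5}, and R ~R = 14, so R^-1 = ~R / (14).
R v = \frac{89}{6} - \frac{8}{3} e_{12} + \frac{15}{2} e_{13} - \frac{3}{2} e_{14} - \frac{17}{6} e_{15} - 3 e_{23} - \frac{7}{3} e_{24} + \frac{5}{3} e_{25} + \frac{33}{4} e_{34} - \frac{3}{2} e_{35} + \frac{41}{12} e_{45}
Answer: -\frac{367}{126} e_{1} + \frac{115}{63} e_{2} - \frac{13}{7} e_{3} + \frac{901}{252} e_{4} + \frac{5}{42} e_{5}


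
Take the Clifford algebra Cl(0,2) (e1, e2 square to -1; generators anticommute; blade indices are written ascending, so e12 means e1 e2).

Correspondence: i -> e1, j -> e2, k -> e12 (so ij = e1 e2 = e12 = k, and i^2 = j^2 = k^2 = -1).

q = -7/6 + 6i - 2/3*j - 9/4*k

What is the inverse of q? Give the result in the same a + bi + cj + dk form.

In blades: q = -7/6 + 6*e1 - 2/3*e2 - 9/4*e12.
With qbar = -7/6 - 6*e1 + 2/3*e2 + 9/4*e12 (scalar fixed, mapped units negated), q qbar = 6173/144 (the sum of squared coefficients), so q^-1 = qbar / (6173/144) = -168/6173 - 864/6173*e1 + 96/6173*e2 + 324/6173*e12; translating back:
Answer: -168/6173 - 864/6173*i + 96/6173*j + 324/6173*k


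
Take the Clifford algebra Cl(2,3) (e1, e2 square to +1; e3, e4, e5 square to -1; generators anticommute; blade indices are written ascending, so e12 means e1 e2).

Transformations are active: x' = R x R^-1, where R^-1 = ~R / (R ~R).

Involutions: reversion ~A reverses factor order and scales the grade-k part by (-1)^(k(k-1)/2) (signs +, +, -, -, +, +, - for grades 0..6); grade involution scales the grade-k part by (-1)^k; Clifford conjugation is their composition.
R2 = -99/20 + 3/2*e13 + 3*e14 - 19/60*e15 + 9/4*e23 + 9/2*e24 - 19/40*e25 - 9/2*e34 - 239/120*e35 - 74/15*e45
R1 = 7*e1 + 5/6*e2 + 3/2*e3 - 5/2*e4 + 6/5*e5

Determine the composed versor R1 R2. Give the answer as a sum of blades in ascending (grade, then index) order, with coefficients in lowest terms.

Distribute over the terms of R1 (each basis-blade product reordered to ascending indices, repeated generators contracted through their squares):
(7*e1) R2 = -693/20*e1 + 21/2*e3 + 21*e4 - 133/60*e5 + 63/4*e123 + 63/2*e124 - 133/40*e125 - 63/2*e134 - 1673/120*e135 - 518/15*e145
(5/6*e2) R2 = -33/8*e2 + 15/8*e3 + 15/4*e4 - 19/48*e5 - 5/4*e123 - 5/2*e124 + 19/72*e125 - 15/4*e234 - 239/144*e235 - 37/9*e245
(3/2*e3) R2 = 9/4*e1 + 27/8*e2 - 297/40*e3 + 27/4*e4 + 239/80*e5 - 9/2*e134 + 19/40*e135 - 27/4*e234 + 57/80*e235 - 37/5*e345
(-5/2*e4) R2 = -15/2*e1 - 45/4*e2 + 45/4*e3 + 99/8*e4 - 37/3*e5 - 15/4*e134 - 19/24*e145 - 45/8*e234 - 19/16*e245 - 239/48*e345
(6/5*e5) R2 = -19/50*e1 - 57/100*e2 - 239/100*e3 - 148/25*e4 - 297/50*e5 + 9/5*e135 + 18/5*e145 + 27/10*e235 + 27/5*e245 - 27/5*e345
Summing the partial products and collecting blades:
Answer: -1007/25*e1 - 1257/100*e2 + 1381/100*e3 + 7591/200*e4 - 10739/600*e5 + 29/2*e123 + 29*e124 - 551/180*e125 - 159/4*e134 - 35/3*e135 - 1269/40*e145 - 129/8*e234 + 631/360*e235 + 73/720*e245 - 4267/240*e345


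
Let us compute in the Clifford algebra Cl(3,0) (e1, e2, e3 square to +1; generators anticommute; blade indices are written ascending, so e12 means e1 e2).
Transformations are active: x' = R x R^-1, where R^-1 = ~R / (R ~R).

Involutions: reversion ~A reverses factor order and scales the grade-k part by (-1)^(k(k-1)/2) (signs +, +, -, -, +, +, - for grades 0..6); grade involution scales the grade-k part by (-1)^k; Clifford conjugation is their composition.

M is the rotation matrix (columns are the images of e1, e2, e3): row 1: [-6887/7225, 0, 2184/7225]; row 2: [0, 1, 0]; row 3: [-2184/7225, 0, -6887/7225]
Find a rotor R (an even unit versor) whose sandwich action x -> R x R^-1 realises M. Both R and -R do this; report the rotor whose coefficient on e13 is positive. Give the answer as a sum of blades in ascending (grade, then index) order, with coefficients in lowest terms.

Method: write R = a + b12*e12 + b13*e13 + b23*e23 with a^2 + b12^2 + b13^2 + b23^2 = 1 (so R^-1 = ~R). Expanding the columns R e_j ~R gives tr M = 4a^2 - 1 and, from the antisymmetric part, M21 - M12 = -4a*b12, M13 - M31 = 4a*b13, M32 - M23 = -4a*b23.
Here tr M = -6549/7225, so a^2 = (1 + tr M)/4 = 169/7225 and a = ±13/85. Taking a = 13/85: M21 - M12 = 0, M13 - M31 = 4368/7225, M32 - M23 = 0, giving b12 = 0, b13 = 84/85, b23 = 0, i.e. R = 13/85 + 84/85*e13.
Its e13 coefficient is already positive.
Answer: 13/85 + 84/85*e13. Recall the cover is two-to-one: with M of trace -6549/7225, both preimages act alike, and the stated e13 sign chooses the sheet.


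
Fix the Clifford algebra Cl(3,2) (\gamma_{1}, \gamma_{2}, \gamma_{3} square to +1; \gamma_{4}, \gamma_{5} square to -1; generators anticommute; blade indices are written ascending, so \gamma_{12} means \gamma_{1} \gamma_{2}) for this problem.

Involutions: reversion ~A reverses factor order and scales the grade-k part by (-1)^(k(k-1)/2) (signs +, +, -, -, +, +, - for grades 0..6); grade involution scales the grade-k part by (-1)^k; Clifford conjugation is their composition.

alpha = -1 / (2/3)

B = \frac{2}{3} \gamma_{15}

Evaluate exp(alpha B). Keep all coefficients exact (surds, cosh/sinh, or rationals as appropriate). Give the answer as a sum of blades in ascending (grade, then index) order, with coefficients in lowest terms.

B^2 = (\frac{2}{3})^2*(\gamma_{15})^2 = \frac{4}{9}*(+1) = \frac{4}{9} (a basis 2-blade squares to minus the product of its generators' squares).
B^2 = \frac{4}{9} — a positive square means the series sums to a boost: l = \frac{2}{3}, alpha*l = -1, so exp(alpha B) = cosh(-1) + (sinh(-1)/(\frac{2}{3}))*B = \cosh{\left(1 \right)} + (- \frac{3 \sinh{\left(1 \right)}}{2})*B.
Answer: \cosh{\left(1 \right)} - \sinh{\left(1 \right)} \gamma_{15}


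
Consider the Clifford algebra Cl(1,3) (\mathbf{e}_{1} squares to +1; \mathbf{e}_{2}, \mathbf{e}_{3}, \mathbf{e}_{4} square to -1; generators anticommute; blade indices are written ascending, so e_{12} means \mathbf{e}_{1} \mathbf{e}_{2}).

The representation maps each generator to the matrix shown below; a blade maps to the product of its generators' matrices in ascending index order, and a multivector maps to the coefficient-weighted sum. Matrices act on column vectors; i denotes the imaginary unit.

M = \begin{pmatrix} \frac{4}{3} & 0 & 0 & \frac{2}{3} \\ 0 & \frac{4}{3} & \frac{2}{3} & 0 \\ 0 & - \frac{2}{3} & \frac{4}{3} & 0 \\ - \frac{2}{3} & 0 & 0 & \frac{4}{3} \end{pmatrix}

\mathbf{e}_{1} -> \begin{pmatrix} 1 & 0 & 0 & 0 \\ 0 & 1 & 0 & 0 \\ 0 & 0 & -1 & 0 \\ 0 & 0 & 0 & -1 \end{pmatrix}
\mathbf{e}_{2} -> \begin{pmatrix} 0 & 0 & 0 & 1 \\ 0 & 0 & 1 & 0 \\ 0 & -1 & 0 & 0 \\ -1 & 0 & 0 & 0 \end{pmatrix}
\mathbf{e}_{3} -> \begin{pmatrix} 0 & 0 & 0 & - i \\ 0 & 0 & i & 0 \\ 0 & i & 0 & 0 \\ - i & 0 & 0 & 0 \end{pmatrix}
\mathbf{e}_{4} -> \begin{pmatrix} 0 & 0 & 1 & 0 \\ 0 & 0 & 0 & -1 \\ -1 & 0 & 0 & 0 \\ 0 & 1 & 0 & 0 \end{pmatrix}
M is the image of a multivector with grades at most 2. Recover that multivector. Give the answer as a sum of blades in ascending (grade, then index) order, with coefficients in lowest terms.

Method: the blade images are trace-orthogonal — tr(rho(e_A) rho(e_B)^-1) = 4 if A = B and 0 otherwise — and rho(e_A)^-1 = (e_A)^2 * rho(e_A) with (e_A)^2 = +1 or -1, so the coefficient of e_A in the preimage is (e_A)^2 * tr(M rho(e_A))/4.
Nonzero projections over blades of grade <= 2: 1: (1)^2 = +1, tr(M 1) = \frac{16}{3}, coefficient \frac{4}{3}; e_{2}: (e_{2})^2 = -1, tr(M rho(e_{2})) = - \frac{8}{3}, coefficient \frac{2}{3}. Every other blade of grade <= 2 projects to 0.
Answer: \frac{4}{3} + \frac{2}{3} e_{2}


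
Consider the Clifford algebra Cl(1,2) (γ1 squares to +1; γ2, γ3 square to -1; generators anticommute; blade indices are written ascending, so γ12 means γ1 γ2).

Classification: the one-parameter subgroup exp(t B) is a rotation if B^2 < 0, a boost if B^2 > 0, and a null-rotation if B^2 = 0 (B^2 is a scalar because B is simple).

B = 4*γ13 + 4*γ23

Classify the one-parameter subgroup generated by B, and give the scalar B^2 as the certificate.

B^2 term by term: the squares give (4)^2*(γ13)^2 + (4)^2*(γ23)^2 = 16*(+1) + 16*(-1) = 0 (each basis 2-blade squares to minus the product of its generators' squares); cross terms between blades sharing an index anticommute and cancel. So B^2 = 0.
Answer: null-rotation, certificate B^2 = 0. Certificate logic: 0 is a conjugation-invariant scalar, so its sign fixes rotation versus boost versus null-rotation outright.


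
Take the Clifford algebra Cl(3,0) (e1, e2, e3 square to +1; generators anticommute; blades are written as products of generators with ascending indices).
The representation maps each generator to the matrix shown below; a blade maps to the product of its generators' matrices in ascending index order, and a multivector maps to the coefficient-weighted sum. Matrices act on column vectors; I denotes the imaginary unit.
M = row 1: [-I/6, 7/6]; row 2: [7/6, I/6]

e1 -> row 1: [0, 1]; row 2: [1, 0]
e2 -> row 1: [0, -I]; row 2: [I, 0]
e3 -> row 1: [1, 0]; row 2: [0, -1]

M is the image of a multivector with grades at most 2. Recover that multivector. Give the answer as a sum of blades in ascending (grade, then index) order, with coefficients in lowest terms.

Method: 1, rho(e1), rho(e2), rho(e3) form a trace-orthogonal basis of the 2x2 complex matrices (tr(X Y) = 2 if X = Y, else 0), so M = m0*1 + m1*rho(e1) + m2*rho(e2) + m3*rho(e3) with m0 = tr(M)/2 = 0, m1 = tr(M rho(e1))/2 = 7/6, m2 = tr(M rho(e2))/2 = 0, m3 = tr(M rho(e3))/2 = -I/6.
Multiplying table entries, the bivector images are rho(e1 e2) = I*rho(e3), rho(e1 e3) = -I*rho(e2), rho(e2 e3) = I*rho(e1); with real blade coefficients the real parts of m0..m3 are the coefficients of 1, e1, e2, e3 and the imaginary parts give the bivectors (e2 e3: Im m1, e1 e3: -Im m2, e1 e2: Im m3).
Answer: 7/6*e1 - 1/6*e1 e2


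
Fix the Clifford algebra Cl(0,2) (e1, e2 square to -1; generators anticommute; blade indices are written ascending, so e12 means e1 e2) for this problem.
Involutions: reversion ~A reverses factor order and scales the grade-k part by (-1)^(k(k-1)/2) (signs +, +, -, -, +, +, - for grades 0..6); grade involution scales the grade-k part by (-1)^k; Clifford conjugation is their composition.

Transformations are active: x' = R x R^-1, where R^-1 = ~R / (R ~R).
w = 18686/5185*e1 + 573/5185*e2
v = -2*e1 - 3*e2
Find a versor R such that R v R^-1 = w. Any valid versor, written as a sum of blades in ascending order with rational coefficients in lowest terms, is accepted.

Since q(v) = q(w) = -13, the sum R = v + w = 8316/5185*e1 - 14982/5185*e2 does the job whenever invertible.
Answer: 8316/5185*e1 - 14982/5185*e2


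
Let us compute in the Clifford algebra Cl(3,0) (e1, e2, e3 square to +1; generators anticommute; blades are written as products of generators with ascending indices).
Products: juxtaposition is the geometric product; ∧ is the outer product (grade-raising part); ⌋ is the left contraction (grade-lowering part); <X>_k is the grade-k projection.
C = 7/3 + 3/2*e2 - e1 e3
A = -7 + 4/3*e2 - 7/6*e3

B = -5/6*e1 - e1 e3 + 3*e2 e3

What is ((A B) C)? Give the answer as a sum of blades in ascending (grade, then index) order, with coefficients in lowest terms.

step 1: 14/3*e1 + 7/2*e2 + 4*e3 + 10/9*e1 e2 + 217/36*e1 e3 - 21*e2 e3 + 4/3*e1 e2 e3
step 2: 203/18 + 149/9*e1 + 41/6*e2 + 217/6*e3 + 826/27*e1 e2 + 1303/108*e1 e3 - 485/9*e2 e3 - 175/72*e1 e2 e3
Answer: 203/18 + 149/9*e1 + 41/6*e2 + 217/6*e3 + 826/27*e1 e2 + 1303/108*e1 e3 - 485/9*e2 e3 - 175/72*e1 e2 e3


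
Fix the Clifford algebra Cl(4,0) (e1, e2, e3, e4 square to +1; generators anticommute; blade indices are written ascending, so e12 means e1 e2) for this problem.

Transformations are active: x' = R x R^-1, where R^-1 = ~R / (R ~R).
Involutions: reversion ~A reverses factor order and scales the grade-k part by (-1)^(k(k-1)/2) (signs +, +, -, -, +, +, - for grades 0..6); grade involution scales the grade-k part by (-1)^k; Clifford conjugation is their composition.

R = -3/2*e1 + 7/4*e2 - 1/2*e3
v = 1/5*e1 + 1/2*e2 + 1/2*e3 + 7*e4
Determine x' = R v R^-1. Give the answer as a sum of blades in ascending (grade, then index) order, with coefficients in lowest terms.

~R = -3/2*e1 + 7/4*e2 - 1/2*e3, and R ~R = 89/16, so R^-1 = ~R / (89/16).
R v = 13/40 - 11/10*e12 - 13/20*e13 - 21/2*e14 + 9/8*e23 + 49/4*e24 - 7/2*e34
Answer: -167/445*e1 - 263/890*e2 - 497/890*e3 - 7*e4


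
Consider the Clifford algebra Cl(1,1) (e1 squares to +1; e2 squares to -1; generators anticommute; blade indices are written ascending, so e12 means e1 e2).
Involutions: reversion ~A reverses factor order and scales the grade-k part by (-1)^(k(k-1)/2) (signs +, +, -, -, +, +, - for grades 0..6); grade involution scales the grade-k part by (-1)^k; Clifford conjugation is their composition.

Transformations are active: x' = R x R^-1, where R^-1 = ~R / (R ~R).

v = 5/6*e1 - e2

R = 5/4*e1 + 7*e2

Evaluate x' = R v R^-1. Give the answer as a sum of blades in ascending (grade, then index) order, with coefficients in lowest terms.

~R = 5/4*e1 + 7*e2, and R ~R = -759/16, so R^-1 = ~R / (-759/16).
R v = 193/24 - 85/12*e12
Answer: -5725/4554*e1 - 3127/2277*e2


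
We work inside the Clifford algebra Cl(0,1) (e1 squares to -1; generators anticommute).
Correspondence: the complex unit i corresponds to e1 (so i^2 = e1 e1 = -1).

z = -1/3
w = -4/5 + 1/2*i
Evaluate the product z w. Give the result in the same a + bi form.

In blades: z = -1/3, w = -4/5 + 1/2*e1.
Distribute z over w term by term (generator squares from the signature, products reordered to ascending indices): (-1/3)*w = 4/15 - 1/6*e1.
Sum: 4/15 - 1/6*e1; translating back through the correspondence:
Answer: 4/15 - 1/6*i


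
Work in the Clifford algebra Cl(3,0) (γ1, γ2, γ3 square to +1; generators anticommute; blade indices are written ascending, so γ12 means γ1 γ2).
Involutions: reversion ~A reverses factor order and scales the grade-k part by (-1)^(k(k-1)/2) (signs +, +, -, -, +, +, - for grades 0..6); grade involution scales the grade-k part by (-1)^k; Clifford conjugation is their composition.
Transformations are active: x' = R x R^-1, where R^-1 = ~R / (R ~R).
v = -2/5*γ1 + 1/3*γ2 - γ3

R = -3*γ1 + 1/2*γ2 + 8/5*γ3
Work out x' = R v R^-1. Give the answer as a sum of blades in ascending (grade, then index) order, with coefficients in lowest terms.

~R = -3*γ1 + 1/2*γ2 + 8/5*γ3, and R ~R = 1181/100, so R^-1 = ~R / (1181/100).
R v = -7/30 - 4/5*γ12 + 91/25*γ13 - 31/30*γ23
Answer: 3062/5905*γ1 - 417/1181*γ2 + 3319/3543*γ3


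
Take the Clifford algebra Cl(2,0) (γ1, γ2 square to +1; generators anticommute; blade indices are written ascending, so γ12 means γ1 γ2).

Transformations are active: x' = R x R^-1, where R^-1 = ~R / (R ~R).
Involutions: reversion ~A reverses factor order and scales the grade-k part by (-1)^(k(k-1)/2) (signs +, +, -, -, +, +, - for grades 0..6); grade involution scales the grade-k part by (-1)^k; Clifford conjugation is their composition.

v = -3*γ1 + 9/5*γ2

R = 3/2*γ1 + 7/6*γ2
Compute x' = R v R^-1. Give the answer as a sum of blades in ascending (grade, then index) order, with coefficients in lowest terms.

~R = 3/2*γ1 + 7/6*γ2, and R ~R = 65/18, so R^-1 = ~R / (65/18).
R v = -12/5 + 31/5*γ12
Answer: 327/325*γ1 - 1089/325*γ2


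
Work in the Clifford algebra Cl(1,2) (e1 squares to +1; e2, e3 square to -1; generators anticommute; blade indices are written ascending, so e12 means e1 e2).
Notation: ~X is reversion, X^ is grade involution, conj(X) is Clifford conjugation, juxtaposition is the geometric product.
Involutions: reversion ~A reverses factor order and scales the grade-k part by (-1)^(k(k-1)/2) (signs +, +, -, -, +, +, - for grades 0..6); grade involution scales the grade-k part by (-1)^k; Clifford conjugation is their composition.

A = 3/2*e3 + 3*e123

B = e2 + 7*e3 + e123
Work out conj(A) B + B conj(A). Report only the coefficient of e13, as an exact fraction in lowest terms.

first term: 15/2 - 39/2*e12 + 3*e13 + 3/2*e23
second term: 15/2 - 39/2*e12 + 3*e13 - 3/2*e23
Answer: 6


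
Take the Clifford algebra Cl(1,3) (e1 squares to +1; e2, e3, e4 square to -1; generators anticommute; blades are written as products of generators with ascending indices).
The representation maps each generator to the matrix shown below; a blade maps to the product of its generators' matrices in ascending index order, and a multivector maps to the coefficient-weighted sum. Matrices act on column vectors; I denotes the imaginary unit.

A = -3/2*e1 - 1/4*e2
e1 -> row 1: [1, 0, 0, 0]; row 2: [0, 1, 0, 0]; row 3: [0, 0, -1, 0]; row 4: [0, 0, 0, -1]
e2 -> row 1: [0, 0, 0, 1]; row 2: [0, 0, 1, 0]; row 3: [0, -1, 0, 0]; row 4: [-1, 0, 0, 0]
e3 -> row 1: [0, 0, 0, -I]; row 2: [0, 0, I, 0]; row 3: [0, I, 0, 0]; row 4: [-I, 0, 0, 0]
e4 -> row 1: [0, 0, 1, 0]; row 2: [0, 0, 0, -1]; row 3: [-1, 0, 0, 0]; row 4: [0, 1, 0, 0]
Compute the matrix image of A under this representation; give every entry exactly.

M = (-3/2)*rho(e1) + (-1/4)*rho(e2), summed entrywise:
Answer: row 1: [-3/2, 0, 0, -1/4]; row 2: [0, -3/2, -1/4, 0]; row 3: [0, 1/4, 3/2, 0]; row 4: [1/4, 0, 0, 3/2]


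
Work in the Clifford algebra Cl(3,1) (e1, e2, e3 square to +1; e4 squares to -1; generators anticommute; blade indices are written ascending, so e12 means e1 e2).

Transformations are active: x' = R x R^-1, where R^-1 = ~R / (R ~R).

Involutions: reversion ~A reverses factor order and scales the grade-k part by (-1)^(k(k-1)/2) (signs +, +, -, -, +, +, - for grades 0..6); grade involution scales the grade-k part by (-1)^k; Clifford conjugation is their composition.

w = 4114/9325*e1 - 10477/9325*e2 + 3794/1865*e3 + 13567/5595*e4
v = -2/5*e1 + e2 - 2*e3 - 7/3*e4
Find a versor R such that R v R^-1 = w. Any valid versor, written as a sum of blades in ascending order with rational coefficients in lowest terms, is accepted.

Key observation: q(v) = q(w) = -64/225 (sandwiches preserve the norm), so R = v + w = 384/9325*e1 - 1152/9325*e2 + 64/1865*e3 + 512/5595*e4 works whenever it is invertible — the component of v along it is kept and (v - w)/2 reverses, sending v to w.
Answer: 384/9325*e1 - 1152/9325*e2 + 64/1865*e3 + 512/5595*e4


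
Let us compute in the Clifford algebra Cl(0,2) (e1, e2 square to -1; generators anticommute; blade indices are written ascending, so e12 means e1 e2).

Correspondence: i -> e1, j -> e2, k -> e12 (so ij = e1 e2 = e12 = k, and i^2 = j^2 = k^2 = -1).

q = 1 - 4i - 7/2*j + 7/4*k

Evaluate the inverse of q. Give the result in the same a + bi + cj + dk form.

In blades: q = 1 - 4*e1 - 7/2*e2 + 7/4*e12.
With qbar = 1 + 4*e1 + 7/2*e2 - 7/4*e12 (scalar fixed, mapped units negated), q qbar = 517/16 (the sum of squared coefficients), so q^-1 = qbar / (517/16) = 16/517 + 64/517*e1 + 56/517*e2 - 28/517*e12; translating back:
Answer: 16/517 + 64/517*i + 56/517*j - 28/517*k
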